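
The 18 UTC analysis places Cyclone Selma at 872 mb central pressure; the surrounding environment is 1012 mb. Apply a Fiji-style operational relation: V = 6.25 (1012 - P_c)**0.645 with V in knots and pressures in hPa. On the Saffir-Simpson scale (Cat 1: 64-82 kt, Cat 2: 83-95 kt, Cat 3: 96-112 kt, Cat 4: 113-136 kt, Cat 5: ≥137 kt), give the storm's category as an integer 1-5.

5

ΔP = 1012 − 872 = 140 mb.
V ≈ 6.25 × 140^0.645 = 6.25 × 24.22 ≈ 151 kt.
151 kt falls in the Category 5 band.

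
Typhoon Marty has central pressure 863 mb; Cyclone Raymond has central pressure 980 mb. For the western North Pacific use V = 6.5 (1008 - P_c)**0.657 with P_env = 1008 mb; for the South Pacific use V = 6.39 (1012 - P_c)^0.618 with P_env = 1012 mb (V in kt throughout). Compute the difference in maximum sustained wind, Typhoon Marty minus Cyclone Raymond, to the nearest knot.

Typhoon Marty: ΔP = 145; V ≈ 6.5 × 145^0.657 ≈ 170.97 kt.
Cyclone Raymond: ΔP = 32; V ≈ 6.39 × 32^0.618 ≈ 54.41 kt.
Difference ≈ 170.97 − 54.41 = 116.56 → 117 kt.

117 kt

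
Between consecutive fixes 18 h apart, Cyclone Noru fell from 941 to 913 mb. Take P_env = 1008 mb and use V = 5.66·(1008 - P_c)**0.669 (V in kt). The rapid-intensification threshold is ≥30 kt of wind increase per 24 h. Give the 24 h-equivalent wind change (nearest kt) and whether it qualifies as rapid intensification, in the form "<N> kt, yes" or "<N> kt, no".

33 kt, yes

V₁: ΔP = 67, V ≈ 5.66 × 67^0.669 ≈ 94.29 kt.
V₂: ΔP = 95, V ≈ 5.66 × 95^0.669 ≈ 119.10 kt.
ΔV over 18 h = 24.81 kt → 24 h equivalent = 24.81 × 24/18 ≈ 33.08 kt.
33 kt ≥ 30 kt ⇒ rapid intensification.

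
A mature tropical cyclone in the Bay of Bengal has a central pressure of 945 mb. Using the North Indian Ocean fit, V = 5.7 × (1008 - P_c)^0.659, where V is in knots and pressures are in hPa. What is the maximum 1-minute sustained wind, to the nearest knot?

ΔP = 1008 − 945 = 63 mb.
63^0.659 ≈ 15.338.
V ≈ 5.7 × 15.338 ≈ 87.4 kt.

87 kt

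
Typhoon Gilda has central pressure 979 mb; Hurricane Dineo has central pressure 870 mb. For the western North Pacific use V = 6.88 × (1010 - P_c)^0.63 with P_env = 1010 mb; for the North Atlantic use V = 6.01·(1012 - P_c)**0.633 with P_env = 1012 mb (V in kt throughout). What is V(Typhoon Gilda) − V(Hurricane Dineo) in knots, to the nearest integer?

Typhoon Gilda: ΔP = 31; V ≈ 6.88 × 31^0.63 ≈ 59.86 kt.
Hurricane Dineo: ΔP = 142; V ≈ 6.01 × 142^0.633 ≈ 138.44 kt.
Difference ≈ 59.86 − 138.44 = -78.58 → -79 kt.

-79 kt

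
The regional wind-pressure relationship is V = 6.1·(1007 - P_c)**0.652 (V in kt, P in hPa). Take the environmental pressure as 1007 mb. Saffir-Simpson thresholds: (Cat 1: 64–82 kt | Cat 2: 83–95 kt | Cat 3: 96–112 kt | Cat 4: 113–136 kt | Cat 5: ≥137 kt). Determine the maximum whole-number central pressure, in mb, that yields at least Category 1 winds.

Category 1 begins at V = 64 kt.
Required ΔP = (64/6.1)^(1/0.652) = 10.492^1.534 ≈ 36.79 mb.
P_c ≤ 1007 − 36.79 = 970.21, so the highest integer P_c is 970 mb.

970 mb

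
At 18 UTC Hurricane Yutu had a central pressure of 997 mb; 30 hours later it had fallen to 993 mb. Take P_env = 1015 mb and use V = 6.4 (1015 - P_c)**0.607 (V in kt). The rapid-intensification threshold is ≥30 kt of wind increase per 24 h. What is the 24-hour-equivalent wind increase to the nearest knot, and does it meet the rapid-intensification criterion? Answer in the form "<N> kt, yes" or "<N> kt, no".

V₁: ΔP = 18, V ≈ 6.4 × 18^0.607 ≈ 36.99 kt.
V₂: ΔP = 22, V ≈ 6.4 × 22^0.607 ≈ 41.79 kt.
ΔV over 30 h = 4.80 kt → 24 h equivalent = 4.80 × 24/30 ≈ 3.84 kt.
4 kt < 30 kt ⇒ not rapid intensification.

4 kt, no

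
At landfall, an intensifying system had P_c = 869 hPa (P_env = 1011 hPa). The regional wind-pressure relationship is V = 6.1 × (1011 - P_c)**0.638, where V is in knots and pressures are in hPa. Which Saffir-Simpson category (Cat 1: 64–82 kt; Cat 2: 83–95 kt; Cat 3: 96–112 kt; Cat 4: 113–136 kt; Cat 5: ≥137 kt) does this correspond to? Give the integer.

5

ΔP = 1011 − 869 = 142 hPa.
V ≈ 6.1 × 142^0.638 = 6.1 × 23.61 ≈ 144 kt.
144 kt falls in the Category 5 band.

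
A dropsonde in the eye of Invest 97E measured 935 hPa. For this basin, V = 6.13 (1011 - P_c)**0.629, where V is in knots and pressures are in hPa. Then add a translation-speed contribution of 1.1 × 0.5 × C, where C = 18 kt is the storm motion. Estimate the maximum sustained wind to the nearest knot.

103 kt

ΔP = 1011 − 935 = 76 hPa.
76^0.629 ≈ 15.242.
V ≈ 6.13 × 15.242 ≈ 93.4 kt.
Translation term: 1.1 × 0.5 × 18 = 9.9 kt.
Corrected V ≈ 103.3 kt → 103 kt.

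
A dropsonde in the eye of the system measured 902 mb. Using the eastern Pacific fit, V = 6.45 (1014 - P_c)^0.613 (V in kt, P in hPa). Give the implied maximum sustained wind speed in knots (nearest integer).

116 kt

ΔP = 1014 − 902 = 112 mb.
112^0.613 ≈ 18.037.
V ≈ 6.45 × 18.037 ≈ 116.3 kt.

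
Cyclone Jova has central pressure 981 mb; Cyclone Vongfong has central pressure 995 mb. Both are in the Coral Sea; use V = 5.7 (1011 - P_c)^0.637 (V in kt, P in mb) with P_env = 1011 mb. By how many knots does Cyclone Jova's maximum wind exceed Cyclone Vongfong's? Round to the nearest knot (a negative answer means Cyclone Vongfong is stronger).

Cyclone Jova: ΔP = 30; V ≈ 5.7 × 30^0.637 ≈ 49.75 kt.
Cyclone Vongfong: ΔP = 16; V ≈ 5.7 × 16^0.637 ≈ 33.33 kt.
Difference ≈ 49.75 − 33.33 = 16.42 → 16 kt.

16 kt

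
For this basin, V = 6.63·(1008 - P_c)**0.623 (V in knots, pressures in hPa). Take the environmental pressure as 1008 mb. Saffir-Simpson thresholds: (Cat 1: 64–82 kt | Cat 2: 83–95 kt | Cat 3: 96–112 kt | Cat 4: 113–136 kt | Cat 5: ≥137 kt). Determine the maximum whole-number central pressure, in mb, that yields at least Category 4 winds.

Category 4 begins at V = 113 kt.
Required ΔP = (113/6.63)^(1/0.623) = 17.044^1.605 ≈ 94.80 mb.
P_c ≤ 1008 − 94.80 = 913.20, so the highest integer P_c is 913 mb.

913 mb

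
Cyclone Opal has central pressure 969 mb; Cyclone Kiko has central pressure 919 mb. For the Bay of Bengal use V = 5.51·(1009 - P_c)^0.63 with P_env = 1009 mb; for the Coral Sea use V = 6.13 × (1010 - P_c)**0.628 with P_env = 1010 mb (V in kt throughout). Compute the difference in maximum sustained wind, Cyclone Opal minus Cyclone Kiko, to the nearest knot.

-48 kt

Cyclone Opal: ΔP = 40; V ≈ 5.51 × 40^0.63 ≈ 56.29 kt.
Cyclone Kiko: ΔP = 91; V ≈ 6.13 × 91^0.628 ≈ 104.17 kt.
Difference ≈ 56.29 − 104.17 = -47.88 → -48 kt.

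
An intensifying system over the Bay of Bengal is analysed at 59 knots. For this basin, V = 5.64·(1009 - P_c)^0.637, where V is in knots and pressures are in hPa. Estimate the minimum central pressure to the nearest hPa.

969 hPa

ΔP = (V / 5.64)^(1/0.637) = (59/5.64)^1.570.
59/5.64 = 10.461; 10.461^1.570 ≈ 39.86 hPa.
P_c = 1009 − 39.86 = 969.14 ≈ 969 hPa.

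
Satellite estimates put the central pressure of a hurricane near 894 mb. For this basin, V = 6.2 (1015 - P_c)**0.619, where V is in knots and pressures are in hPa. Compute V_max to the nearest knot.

ΔP = 1015 − 894 = 121 mb.
121^0.619 ≈ 19.465.
V ≈ 6.2 × 19.465 ≈ 120.7 kt.

121 kt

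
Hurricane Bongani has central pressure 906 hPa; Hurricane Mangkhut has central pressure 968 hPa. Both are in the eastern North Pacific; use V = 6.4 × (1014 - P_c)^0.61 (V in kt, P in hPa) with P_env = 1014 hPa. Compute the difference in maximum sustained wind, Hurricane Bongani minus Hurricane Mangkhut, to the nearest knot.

Hurricane Bongani: ΔP = 108; V ≈ 6.4 × 108^0.61 ≈ 111.32 kt.
Hurricane Mangkhut: ΔP = 46; V ≈ 6.4 × 46^0.61 ≈ 66.14 kt.
Difference ≈ 111.32 − 66.14 = 45.18 → 45 kt.

45 kt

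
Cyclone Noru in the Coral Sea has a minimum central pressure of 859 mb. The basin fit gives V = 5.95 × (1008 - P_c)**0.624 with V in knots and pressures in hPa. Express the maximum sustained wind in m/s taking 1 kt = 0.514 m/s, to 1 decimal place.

ΔP = 1008 − 859 = 149 mb.
V ≈ 5.95 × 149^0.624 = 5.95 × 22.702 ≈ 135.078 kt.
135.078 × 0.514 ≈ 69.43 m/s → 69.4 m/s.

69.4 m/s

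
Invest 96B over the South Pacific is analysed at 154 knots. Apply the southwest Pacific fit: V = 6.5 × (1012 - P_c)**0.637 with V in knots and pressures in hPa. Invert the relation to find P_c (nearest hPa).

ΔP = (V / 6.5)^(1/0.637) = (154/6.5)^1.570.
154/6.5 = 23.692; 23.692^1.570 ≈ 143.86 hPa.
P_c = 1012 − 143.86 = 868.14 ≈ 868 hPa.

868 hPa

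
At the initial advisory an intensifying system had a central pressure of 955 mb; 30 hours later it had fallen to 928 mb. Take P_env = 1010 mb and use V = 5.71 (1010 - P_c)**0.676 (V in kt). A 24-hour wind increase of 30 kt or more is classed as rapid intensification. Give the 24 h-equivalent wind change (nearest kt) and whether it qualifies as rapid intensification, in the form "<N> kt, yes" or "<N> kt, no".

V₁: ΔP = 55, V ≈ 5.71 × 55^0.676 ≈ 85.73 kt.
V₂: ΔP = 82, V ≈ 5.71 × 82^0.676 ≈ 112.30 kt.
ΔV over 30 h = 26.57 kt → 24 h equivalent = 26.57 × 24/30 ≈ 21.26 kt.
21 kt < 30 kt ⇒ not rapid intensification.

21 kt, no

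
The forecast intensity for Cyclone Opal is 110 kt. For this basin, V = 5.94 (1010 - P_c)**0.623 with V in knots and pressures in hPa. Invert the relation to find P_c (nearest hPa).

902 hPa

ΔP = (V / 5.94)^(1/0.623) = (110/5.94)^1.605.
110/5.94 = 18.519; 18.519^1.605 ≈ 108.31 hPa.
P_c = 1010 − 108.31 = 901.69 ≈ 902 hPa.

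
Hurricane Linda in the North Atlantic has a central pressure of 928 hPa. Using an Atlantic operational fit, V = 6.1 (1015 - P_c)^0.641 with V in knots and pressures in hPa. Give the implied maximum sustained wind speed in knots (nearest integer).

ΔP = 1015 − 928 = 87 hPa.
87^0.641 ≈ 17.508.
V ≈ 6.1 × 17.508 ≈ 106.8 kt.

107 kt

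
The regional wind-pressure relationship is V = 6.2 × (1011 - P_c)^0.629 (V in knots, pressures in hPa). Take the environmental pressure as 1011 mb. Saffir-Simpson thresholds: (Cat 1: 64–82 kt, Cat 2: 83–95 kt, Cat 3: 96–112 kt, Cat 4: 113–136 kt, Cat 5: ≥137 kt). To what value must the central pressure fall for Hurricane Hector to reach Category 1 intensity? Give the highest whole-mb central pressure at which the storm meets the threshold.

Category 1 begins at V = 64 kt.
Required ΔP = (64/6.2)^(1/0.629) = 10.323^1.590 ≈ 40.90 mb.
P_c ≤ 1011 − 40.90 = 970.10, so the highest integer P_c is 970 mb.

970 mb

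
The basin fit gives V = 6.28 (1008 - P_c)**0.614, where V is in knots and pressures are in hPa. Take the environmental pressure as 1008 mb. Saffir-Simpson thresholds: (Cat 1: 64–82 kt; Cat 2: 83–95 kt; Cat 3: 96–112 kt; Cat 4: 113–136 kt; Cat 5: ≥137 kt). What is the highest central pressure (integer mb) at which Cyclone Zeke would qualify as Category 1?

964 mb

Category 1 begins at V = 64 kt.
Required ΔP = (64/6.28)^(1/0.614) = 10.191^1.629 ≈ 43.86 mb.
P_c ≤ 1008 − 43.86 = 964.14, so the highest integer P_c is 964 mb.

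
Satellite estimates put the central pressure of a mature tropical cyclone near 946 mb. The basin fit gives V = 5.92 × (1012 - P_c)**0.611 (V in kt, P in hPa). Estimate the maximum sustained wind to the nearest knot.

ΔP = 1012 − 946 = 66 mb.
66^0.611 ≈ 12.934.
V ≈ 5.92 × 12.934 ≈ 76.6 kt.

77 kt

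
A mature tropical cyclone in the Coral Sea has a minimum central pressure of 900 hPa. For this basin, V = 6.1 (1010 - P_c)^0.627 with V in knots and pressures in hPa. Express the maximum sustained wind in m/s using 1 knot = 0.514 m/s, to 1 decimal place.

ΔP = 1010 − 900 = 110 hPa.
V ≈ 6.1 × 110^0.627 = 6.1 × 19.053 ≈ 116.221 kt.
116.221 × 0.514 ≈ 59.74 m/s → 59.7 m/s.

59.7 m/s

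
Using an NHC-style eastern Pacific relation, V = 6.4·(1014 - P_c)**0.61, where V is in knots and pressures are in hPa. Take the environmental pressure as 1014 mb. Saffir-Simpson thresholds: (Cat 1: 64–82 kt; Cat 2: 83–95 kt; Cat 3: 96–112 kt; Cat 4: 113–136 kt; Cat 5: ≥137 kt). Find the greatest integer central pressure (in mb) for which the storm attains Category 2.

Category 2 begins at V = 83 kt.
Required ΔP = (83/6.4)^(1/0.61) = 12.969^1.639 ≈ 66.75 mb.
P_c ≤ 1014 − 66.75 = 947.25, so the highest integer P_c is 947 mb.

947 mb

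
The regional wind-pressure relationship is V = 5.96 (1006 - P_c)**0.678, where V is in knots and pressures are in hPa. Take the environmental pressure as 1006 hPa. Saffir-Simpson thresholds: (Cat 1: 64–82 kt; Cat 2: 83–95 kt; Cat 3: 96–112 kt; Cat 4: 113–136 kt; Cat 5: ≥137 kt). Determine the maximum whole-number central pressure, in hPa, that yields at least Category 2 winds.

957 hPa

Category 2 begins at V = 83 kt.
Required ΔP = (83/5.96)^(1/0.678) = 13.926^1.475 ≈ 48.65 hPa.
P_c ≤ 1006 − 48.65 = 957.35, so the highest integer P_c is 957 hPa.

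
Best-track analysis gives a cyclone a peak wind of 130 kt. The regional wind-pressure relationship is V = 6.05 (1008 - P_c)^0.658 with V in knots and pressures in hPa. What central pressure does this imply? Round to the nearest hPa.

ΔP = (V / 6.05)^(1/0.658) = (130/6.05)^1.520.
130/6.05 = 21.488; 21.488^1.520 ≈ 105.83 hPa.
P_c = 1008 − 105.83 = 902.17 ≈ 902 hPa.

902 hPa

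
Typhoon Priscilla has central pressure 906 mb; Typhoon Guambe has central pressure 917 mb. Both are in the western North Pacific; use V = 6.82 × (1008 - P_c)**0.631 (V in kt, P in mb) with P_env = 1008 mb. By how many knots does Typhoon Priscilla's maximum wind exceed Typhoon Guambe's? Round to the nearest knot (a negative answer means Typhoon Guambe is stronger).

9 kt

Typhoon Priscilla: ΔP = 102; V ≈ 6.82 × 102^0.631 ≈ 126.24 kt.
Typhoon Guambe: ΔP = 91; V ≈ 6.82 × 91^0.631 ≈ 117.47 kt.
Difference ≈ 126.24 − 117.47 = 8.77 → 9 kt.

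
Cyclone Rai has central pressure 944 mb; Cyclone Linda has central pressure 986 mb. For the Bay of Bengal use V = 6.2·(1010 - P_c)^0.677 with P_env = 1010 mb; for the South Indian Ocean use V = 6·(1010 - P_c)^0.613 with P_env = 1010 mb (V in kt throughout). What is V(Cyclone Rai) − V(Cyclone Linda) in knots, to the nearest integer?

64 kt

Cyclone Rai: ΔP = 66; V ≈ 6.2 × 66^0.677 ≈ 105.74 kt.
Cyclone Linda: ΔP = 24; V ≈ 6 × 24^0.613 ≈ 42.09 kt.
Difference ≈ 105.74 − 42.09 = 63.65 → 64 kt.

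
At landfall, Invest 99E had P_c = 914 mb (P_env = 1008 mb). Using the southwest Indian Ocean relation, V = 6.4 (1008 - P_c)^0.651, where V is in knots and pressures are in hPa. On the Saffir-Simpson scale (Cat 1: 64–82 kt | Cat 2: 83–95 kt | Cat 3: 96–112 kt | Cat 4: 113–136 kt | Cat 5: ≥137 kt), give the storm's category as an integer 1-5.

ΔP = 1008 − 914 = 94 mb.
V ≈ 6.4 × 94^0.651 = 6.4 × 19.25 ≈ 123 kt.
123 kt falls in the Category 4 band.

4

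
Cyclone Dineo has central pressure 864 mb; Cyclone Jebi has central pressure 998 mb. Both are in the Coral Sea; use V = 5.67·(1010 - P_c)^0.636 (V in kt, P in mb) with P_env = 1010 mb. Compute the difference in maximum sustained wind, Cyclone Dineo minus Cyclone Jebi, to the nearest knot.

107 kt

Cyclone Dineo: ΔP = 146; V ≈ 5.67 × 146^0.636 ≈ 134.93 kt.
Cyclone Jebi: ΔP = 12; V ≈ 5.67 × 12^0.636 ≈ 27.54 kt.
Difference ≈ 134.93 − 27.54 = 107.39 → 107 kt.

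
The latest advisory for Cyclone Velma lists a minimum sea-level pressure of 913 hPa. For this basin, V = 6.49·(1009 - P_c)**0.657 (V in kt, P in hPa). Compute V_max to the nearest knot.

130 kt

ΔP = 1009 − 913 = 96 hPa.
96^0.657 ≈ 20.061.
V ≈ 6.49 × 20.061 ≈ 130.2 kt.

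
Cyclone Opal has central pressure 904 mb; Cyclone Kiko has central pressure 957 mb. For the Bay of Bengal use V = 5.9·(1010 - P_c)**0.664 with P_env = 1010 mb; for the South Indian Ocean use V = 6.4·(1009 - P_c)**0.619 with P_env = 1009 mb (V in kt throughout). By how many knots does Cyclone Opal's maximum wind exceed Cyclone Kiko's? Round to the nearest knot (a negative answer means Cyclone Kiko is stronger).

57 kt

Cyclone Opal: ΔP = 106; V ≈ 5.9 × 106^0.664 ≈ 130.51 kt.
Cyclone Kiko: ΔP = 52; V ≈ 6.4 × 52^0.619 ≈ 73.86 kt.
Difference ≈ 130.51 − 73.86 = 56.65 → 57 kt.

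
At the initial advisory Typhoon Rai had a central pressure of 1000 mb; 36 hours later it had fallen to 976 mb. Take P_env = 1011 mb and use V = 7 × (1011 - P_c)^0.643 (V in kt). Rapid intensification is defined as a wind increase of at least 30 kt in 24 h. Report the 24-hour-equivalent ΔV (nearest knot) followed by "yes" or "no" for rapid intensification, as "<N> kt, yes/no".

V₁: ΔP = 11, V ≈ 7 × 11^0.643 ≈ 32.71 kt.
V₂: ΔP = 35, V ≈ 7 × 35^0.643 ≈ 68.85 kt.
ΔV over 36 h = 36.14 kt → 24 h equivalent = 36.14 × 24/36 ≈ 24.09 kt.
24 kt < 30 kt ⇒ not rapid intensification.

24 kt, no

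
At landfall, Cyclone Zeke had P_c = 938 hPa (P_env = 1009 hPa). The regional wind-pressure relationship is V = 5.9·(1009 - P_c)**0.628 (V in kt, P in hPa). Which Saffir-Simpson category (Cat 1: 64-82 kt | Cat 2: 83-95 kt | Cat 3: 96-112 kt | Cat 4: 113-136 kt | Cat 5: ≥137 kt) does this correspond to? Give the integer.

2

ΔP = 1009 − 938 = 71 hPa.
V ≈ 5.9 × 71^0.628 = 5.9 × 14.54 ≈ 86 kt.
86 kt falls in the Category 2 band.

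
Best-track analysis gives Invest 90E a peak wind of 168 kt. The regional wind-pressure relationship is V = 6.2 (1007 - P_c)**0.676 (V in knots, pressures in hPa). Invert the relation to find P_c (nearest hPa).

875 hPa

ΔP = (V / 6.2)^(1/0.676) = (168/6.2)^1.479.
168/6.2 = 27.097; 27.097^1.479 ≈ 131.73 hPa.
P_c = 1007 − 131.73 = 875.27 ≈ 875 hPa.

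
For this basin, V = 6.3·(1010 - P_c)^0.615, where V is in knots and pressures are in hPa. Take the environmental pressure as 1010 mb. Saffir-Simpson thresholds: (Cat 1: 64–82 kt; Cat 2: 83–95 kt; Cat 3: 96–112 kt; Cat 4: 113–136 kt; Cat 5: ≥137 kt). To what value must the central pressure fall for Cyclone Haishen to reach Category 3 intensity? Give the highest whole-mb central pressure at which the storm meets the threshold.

926 mb

Category 3 begins at V = 96 kt.
Required ΔP = (96/6.3)^(1/0.615) = 15.238^1.626 ≈ 83.84 mb.
P_c ≤ 1010 − 83.84 = 926.16, so the highest integer P_c is 926 mb.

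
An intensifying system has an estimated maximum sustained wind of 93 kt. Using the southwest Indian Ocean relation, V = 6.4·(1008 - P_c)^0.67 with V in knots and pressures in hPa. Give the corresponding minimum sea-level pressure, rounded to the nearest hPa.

954 hPa

ΔP = (V / 6.4)^(1/0.67) = (93/6.4)^1.493.
93/6.4 = 14.531; 14.531^1.493 ≈ 54.30 hPa.
P_c = 1008 − 54.30 = 953.70 ≈ 954 hPa.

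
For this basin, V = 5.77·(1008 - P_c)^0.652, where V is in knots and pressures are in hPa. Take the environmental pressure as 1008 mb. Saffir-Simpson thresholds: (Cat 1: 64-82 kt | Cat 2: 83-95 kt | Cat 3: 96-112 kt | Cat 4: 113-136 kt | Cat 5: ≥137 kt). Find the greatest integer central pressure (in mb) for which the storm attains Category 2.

Category 2 begins at V = 83 kt.
Required ΔP = (83/5.77)^(1/0.652) = 14.385^1.534 ≈ 59.69 mb.
P_c ≤ 1008 − 59.69 = 948.31, so the highest integer P_c is 948 mb.

948 mb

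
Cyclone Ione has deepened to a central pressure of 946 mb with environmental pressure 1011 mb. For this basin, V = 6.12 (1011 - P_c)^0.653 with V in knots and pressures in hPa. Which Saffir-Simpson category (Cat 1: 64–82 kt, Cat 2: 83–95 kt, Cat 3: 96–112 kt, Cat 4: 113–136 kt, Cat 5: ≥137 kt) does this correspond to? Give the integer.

ΔP = 1011 − 946 = 65 mb.
V ≈ 6.12 × 65^0.653 = 6.12 × 15.27 ≈ 93 kt.
93 kt falls in the Category 2 band.

2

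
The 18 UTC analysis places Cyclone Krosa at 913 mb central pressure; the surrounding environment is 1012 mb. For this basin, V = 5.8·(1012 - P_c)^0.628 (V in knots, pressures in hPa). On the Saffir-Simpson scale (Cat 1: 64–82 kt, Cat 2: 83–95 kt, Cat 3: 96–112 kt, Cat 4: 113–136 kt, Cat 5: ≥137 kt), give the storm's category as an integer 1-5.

3

ΔP = 1012 − 913 = 99 mb.
V ≈ 5.8 × 99^0.628 = 5.8 × 17.92 ≈ 104 kt.
104 kt falls in the Category 3 band.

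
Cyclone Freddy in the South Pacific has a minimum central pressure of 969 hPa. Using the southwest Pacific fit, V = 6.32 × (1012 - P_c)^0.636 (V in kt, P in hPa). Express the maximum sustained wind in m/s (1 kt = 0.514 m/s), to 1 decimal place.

ΔP = 1012 − 969 = 43 hPa.
V ≈ 6.32 × 43^0.636 = 6.32 × 10.937 ≈ 69.120 kt.
69.120 × 0.514 ≈ 35.53 m/s → 35.5 m/s.

35.5 m/s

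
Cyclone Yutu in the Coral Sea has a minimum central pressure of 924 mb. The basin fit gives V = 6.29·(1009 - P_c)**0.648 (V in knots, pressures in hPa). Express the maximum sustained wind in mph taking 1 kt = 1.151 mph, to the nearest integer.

ΔP = 1009 − 924 = 85 mb.
V ≈ 6.29 × 85^0.648 = 6.29 × 17.794 ≈ 111.922 kt.
111.922 × 1.151 ≈ 128.82 mph → 129 mph.

129 mph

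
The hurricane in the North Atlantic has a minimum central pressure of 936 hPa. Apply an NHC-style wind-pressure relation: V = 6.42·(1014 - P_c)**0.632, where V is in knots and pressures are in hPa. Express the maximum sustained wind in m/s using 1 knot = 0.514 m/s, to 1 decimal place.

51.8 m/s

ΔP = 1014 − 936 = 78 hPa.
V ≈ 6.42 × 78^0.632 = 6.42 × 15.697 ≈ 100.772 kt.
100.772 × 0.514 ≈ 51.80 m/s → 51.8 m/s.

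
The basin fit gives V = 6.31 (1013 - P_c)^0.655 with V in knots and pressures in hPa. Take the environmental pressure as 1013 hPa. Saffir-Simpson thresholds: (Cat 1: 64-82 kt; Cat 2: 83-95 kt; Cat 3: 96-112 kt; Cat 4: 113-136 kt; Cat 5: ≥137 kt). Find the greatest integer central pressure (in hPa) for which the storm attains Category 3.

949 hPa

Category 3 begins at V = 96 kt.
Required ΔP = (96/6.31)^(1/0.655) = 15.214^1.527 ≈ 63.82 hPa.
P_c ≤ 1013 − 63.82 = 949.18, so the highest integer P_c is 949 hPa.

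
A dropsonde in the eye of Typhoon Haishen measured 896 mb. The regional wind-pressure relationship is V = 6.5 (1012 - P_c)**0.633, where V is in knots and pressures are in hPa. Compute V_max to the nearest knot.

132 kt

ΔP = 1012 − 896 = 116 mb.
116^0.633 ≈ 20.268.
V ≈ 6.5 × 20.268 ≈ 131.7 kt.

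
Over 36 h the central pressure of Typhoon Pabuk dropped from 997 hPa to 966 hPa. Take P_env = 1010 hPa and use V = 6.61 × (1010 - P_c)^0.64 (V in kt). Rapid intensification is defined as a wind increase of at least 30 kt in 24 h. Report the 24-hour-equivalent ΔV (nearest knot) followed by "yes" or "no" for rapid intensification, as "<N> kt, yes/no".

V₁: ΔP = 13, V ≈ 6.61 × 13^0.64 ≈ 34.13 kt.
V₂: ΔP = 44, V ≈ 6.61 × 44^0.64 ≈ 74.48 kt.
ΔV over 36 h = 40.35 kt → 24 h equivalent = 40.35 × 24/36 ≈ 26.90 kt.
27 kt < 30 kt ⇒ not rapid intensification.

27 kt, no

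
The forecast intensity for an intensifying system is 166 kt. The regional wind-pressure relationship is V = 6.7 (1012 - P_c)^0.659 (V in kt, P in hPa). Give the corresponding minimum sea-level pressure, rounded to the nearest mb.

ΔP = (V / 6.7)^(1/0.659) = (166/6.7)^1.517.
166/6.7 = 24.776; 24.776^1.517 ≈ 130.43 mb.
P_c = 1012 − 130.43 = 881.57 ≈ 882 mb.

882 mb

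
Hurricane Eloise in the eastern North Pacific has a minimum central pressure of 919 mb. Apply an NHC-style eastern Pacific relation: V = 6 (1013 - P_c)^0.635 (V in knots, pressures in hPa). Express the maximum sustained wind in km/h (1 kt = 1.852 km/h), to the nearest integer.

199 km/h

ΔP = 1013 − 919 = 94 mb.
V ≈ 6 × 94^0.635 = 6 × 17.903 ≈ 107.421 kt.
107.421 × 1.852 ≈ 198.94 km/h → 199 km/h.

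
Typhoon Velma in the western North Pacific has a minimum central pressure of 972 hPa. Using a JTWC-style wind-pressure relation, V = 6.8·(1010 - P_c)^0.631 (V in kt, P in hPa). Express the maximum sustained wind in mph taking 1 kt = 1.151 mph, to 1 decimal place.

77.7 mph

ΔP = 1010 − 972 = 38 hPa.
V ≈ 6.8 × 38^0.631 = 6.8 × 9.928 ≈ 67.508 kt.
67.508 × 1.151 ≈ 77.70 mph → 77.7 mph.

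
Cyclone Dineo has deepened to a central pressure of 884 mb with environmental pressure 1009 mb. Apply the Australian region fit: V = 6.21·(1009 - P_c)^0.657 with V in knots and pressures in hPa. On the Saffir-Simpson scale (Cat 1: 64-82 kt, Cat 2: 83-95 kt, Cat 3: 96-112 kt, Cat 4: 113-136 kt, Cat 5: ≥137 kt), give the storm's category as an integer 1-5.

ΔP = 1009 − 884 = 125 mb.
V ≈ 6.21 × 125^0.657 = 6.21 × 23.86 ≈ 148 kt.
148 kt falls in the Category 5 band.

5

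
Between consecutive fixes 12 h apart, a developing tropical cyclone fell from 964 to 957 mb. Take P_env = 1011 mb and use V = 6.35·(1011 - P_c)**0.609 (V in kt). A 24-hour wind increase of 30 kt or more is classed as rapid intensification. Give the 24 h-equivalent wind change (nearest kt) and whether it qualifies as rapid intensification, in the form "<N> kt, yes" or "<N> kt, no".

V₁: ΔP = 47, V ≈ 6.35 × 47^0.609 ≈ 66.23 kt.
V₂: ΔP = 54, V ≈ 6.35 × 54^0.609 ≈ 72.08 kt.
ΔV over 12 h = 5.85 kt → 24 h equivalent = 5.85 × 24/12 ≈ 11.70 kt.
12 kt < 30 kt ⇒ not rapid intensification.

12 kt, no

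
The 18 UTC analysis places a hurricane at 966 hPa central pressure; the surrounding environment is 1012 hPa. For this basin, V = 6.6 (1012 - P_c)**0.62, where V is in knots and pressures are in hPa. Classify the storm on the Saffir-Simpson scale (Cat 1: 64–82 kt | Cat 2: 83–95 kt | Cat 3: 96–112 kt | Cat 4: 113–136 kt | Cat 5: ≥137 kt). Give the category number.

ΔP = 1012 − 966 = 46 hPa.
V ≈ 6.6 × 46^0.62 = 6.6 × 10.74 ≈ 71 kt.
71 kt falls in the Category 1 band.

1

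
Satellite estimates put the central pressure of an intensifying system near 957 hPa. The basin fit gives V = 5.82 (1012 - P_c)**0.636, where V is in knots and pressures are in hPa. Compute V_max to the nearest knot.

74 kt

ΔP = 1012 − 957 = 55 hPa.
55^0.636 ≈ 12.790.
V ≈ 5.82 × 12.790 ≈ 74.4 kt.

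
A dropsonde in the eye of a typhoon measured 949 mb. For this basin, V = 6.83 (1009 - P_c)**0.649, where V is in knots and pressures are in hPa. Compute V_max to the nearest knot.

97 kt

ΔP = 1009 − 949 = 60 mb.
60^0.649 ≈ 14.257.
V ≈ 6.83 × 14.257 ≈ 97.4 kt.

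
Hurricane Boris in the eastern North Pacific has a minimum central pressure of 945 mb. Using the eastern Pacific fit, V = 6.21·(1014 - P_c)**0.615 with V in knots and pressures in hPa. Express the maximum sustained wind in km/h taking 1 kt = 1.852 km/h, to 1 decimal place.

ΔP = 1014 − 945 = 69 mb.
V ≈ 6.21 × 69^0.615 = 6.21 × 13.517 ≈ 83.943 kt.
83.943 × 1.852 ≈ 155.46 km/h → 155.5 km/h.

155.5 km/h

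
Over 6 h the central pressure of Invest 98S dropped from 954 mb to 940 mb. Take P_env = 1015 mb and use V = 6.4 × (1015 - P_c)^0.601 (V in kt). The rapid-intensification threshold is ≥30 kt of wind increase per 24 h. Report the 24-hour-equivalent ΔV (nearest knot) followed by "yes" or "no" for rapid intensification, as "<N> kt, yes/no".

V₁: ΔP = 61, V ≈ 6.4 × 61^0.601 ≈ 75.71 kt.
V₂: ΔP = 75, V ≈ 6.4 × 75^0.601 ≈ 85.72 kt.
ΔV over 6 h = 10.01 kt → 24 h equivalent = 10.01 × 24/6 ≈ 40.04 kt.
40 kt ≥ 30 kt ⇒ rapid intensification.

40 kt, yes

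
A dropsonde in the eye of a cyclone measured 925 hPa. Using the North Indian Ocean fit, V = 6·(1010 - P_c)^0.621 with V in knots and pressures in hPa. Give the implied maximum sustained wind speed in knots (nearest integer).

95 kt

ΔP = 1010 − 925 = 85 hPa.
85^0.621 ≈ 15.782.
V ≈ 6 × 15.782 ≈ 94.7 kt.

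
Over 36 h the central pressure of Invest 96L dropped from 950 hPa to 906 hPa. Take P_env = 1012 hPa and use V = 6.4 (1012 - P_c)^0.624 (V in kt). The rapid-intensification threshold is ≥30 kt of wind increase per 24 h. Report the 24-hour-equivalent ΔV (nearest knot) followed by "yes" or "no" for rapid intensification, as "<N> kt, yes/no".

22 kt, no

V₁: ΔP = 62, V ≈ 6.4 × 62^0.624 ≈ 84.07 kt.
V₂: ΔP = 106, V ≈ 6.4 × 106^0.624 ≈ 117.48 kt.
ΔV over 36 h = 33.41 kt → 24 h equivalent = 33.41 × 24/36 ≈ 22.27 kt.
22 kt < 30 kt ⇒ not rapid intensification.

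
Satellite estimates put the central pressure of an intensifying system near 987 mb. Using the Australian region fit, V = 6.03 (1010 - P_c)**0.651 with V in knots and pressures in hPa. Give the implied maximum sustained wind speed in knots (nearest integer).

46 kt

ΔP = 1010 − 987 = 23 mb.
23^0.651 ≈ 7.700.
V ≈ 6.03 × 7.700 ≈ 46.4 kt.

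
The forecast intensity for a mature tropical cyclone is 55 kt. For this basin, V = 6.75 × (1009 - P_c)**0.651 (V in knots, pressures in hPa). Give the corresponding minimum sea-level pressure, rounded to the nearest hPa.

ΔP = (V / 6.75)^(1/0.651) = (55/6.75)^1.536.
55/6.75 = 8.148; 8.148^1.536 ≈ 25.09 hPa.
P_c = 1009 − 25.09 = 983.91 ≈ 984 hPa.

984 hPa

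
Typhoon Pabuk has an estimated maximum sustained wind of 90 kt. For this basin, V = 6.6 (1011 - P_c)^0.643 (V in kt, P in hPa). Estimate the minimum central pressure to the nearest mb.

953 mb

ΔP = (V / 6.6)^(1/0.643) = (90/6.6)^1.555.
90/6.6 = 13.636; 13.636^1.555 ≈ 58.17 mb.
P_c = 1011 − 58.17 = 952.83 ≈ 953 mb.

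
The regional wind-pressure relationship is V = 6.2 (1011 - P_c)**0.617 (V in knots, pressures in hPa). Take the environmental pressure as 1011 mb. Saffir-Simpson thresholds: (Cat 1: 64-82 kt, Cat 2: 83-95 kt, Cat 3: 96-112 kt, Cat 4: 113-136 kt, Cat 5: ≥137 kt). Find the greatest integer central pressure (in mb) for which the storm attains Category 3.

Category 3 begins at V = 96 kt.
Required ΔP = (96/6.2)^(1/0.617) = 15.484^1.621 ≈ 84.82 mb.
P_c ≤ 1011 − 84.82 = 926.18, so the highest integer P_c is 926 mb.

926 mb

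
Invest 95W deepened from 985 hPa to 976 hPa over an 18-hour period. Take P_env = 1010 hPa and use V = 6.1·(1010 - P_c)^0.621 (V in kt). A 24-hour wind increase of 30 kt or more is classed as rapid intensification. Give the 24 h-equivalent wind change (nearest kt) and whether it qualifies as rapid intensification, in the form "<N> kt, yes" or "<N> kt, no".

13 kt, no

V₁: ΔP = 25, V ≈ 6.1 × 25^0.621 ≈ 45.02 kt.
V₂: ΔP = 34, V ≈ 6.1 × 34^0.621 ≈ 54.50 kt.
ΔV over 18 h = 9.48 kt → 24 h equivalent = 9.48 × 24/18 ≈ 12.64 kt.
13 kt < 30 kt ⇒ not rapid intensification.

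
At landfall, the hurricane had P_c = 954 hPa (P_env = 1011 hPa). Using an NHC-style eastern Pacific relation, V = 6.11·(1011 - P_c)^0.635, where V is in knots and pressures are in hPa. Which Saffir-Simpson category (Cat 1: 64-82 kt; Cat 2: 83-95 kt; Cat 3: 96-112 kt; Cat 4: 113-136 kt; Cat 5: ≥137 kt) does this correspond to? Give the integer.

1

ΔP = 1011 − 954 = 57 hPa.
V ≈ 6.11 × 57^0.635 = 6.11 × 13.03 ≈ 80 kt.
80 kt falls in the Category 1 band.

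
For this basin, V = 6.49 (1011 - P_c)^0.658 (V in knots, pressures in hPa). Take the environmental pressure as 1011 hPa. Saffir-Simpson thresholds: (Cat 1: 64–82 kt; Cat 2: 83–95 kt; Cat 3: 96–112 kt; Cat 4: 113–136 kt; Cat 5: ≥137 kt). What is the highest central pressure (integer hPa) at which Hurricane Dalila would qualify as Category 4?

Category 4 begins at V = 113 kt.
Required ΔP = (113/6.49)^(1/0.658) = 17.411^1.520 ≈ 76.87 hPa.
P_c ≤ 1011 − 76.87 = 934.13, so the highest integer P_c is 934 hPa.

934 hPa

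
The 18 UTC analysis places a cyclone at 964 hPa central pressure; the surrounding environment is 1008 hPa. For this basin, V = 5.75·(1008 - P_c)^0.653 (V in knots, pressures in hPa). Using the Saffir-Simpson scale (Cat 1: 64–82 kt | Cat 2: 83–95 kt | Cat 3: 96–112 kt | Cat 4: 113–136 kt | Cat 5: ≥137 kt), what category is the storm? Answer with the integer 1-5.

1

ΔP = 1008 − 964 = 44 hPa.
V ≈ 5.75 × 44^0.653 = 5.75 × 11.84 ≈ 68 kt.
68 kt falls in the Category 1 band.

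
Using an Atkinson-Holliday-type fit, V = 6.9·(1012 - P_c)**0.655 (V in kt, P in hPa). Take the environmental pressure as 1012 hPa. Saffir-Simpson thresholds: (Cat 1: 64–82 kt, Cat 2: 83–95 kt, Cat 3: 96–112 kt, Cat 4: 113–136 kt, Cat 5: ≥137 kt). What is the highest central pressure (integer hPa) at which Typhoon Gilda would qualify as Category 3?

956 hPa

Category 3 begins at V = 96 kt.
Required ΔP = (96/6.9)^(1/0.655) = 13.913^1.527 ≈ 55.68 hPa.
P_c ≤ 1012 − 55.68 = 956.32, so the highest integer P_c is 956 hPa.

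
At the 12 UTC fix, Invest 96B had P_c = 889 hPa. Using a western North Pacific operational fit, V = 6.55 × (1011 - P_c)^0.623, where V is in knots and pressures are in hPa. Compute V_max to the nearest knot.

ΔP = 1011 − 889 = 122 hPa.
122^0.623 ≈ 19.944.
V ≈ 6.55 × 19.944 ≈ 130.6 kt.

131 kt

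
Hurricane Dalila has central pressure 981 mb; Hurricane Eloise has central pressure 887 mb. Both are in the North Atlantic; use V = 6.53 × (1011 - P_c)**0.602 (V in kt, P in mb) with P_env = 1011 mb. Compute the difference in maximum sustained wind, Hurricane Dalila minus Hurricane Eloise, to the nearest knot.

Hurricane Dalila: ΔP = 30; V ≈ 6.53 × 30^0.602 ≈ 50.60 kt.
Hurricane Eloise: ΔP = 124; V ≈ 6.53 × 124^0.602 ≈ 118.89 kt.
Difference ≈ 50.60 − 118.89 = -68.29 → -68 kt.

-68 kt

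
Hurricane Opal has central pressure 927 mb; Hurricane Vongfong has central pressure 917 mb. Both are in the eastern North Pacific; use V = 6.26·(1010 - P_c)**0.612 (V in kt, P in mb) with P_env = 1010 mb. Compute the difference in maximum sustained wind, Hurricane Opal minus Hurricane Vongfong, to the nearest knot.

Hurricane Opal: ΔP = 83; V ≈ 6.26 × 83^0.612 ≈ 93.55 kt.
Hurricane Vongfong: ΔP = 93; V ≈ 6.26 × 93^0.612 ≈ 100.30 kt.
Difference ≈ 93.55 − 100.30 = -6.75 → -7 kt.

-7 kt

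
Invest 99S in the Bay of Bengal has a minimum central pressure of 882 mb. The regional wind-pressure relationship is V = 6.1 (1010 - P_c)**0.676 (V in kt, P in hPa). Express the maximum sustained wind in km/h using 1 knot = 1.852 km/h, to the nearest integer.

300 km/h

ΔP = 1010 − 882 = 128 mb.
V ≈ 6.1 × 128^0.676 = 6.1 × 26.575 ≈ 162.108 kt.
162.108 × 1.852 ≈ 300.22 km/h → 300 km/h.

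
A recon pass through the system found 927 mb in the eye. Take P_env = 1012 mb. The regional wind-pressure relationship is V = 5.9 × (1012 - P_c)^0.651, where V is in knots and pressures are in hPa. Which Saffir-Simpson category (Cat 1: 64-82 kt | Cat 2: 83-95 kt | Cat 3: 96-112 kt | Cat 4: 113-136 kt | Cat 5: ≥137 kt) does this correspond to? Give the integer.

ΔP = 1012 − 927 = 85 mb.
V ≈ 5.9 × 85^0.651 = 5.9 × 18.03 ≈ 106 kt.
106 kt falls in the Category 3 band.

3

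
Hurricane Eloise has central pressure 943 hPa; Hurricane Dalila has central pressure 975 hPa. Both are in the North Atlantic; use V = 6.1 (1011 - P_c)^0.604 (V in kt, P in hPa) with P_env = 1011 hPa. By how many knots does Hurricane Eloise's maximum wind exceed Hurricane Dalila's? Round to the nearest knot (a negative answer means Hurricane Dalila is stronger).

Hurricane Eloise: ΔP = 68; V ≈ 6.1 × 68^0.604 ≈ 78.01 kt.
Hurricane Dalila: ΔP = 36; V ≈ 6.1 × 36^0.604 ≈ 53.13 kt.
Difference ≈ 78.01 − 53.13 = 24.88 → 25 kt.

25 kt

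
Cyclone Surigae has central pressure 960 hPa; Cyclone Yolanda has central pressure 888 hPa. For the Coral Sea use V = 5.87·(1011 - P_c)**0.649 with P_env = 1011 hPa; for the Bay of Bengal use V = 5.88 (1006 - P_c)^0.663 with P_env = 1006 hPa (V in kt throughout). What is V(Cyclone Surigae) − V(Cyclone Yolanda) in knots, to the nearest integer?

-64 kt

Cyclone Surigae: ΔP = 51; V ≈ 5.87 × 51^0.649 ≈ 75.31 kt.
Cyclone Yolanda: ΔP = 118; V ≈ 5.88 × 118^0.663 ≈ 139.01 kt.
Difference ≈ 75.31 − 139.01 = -63.70 → -64 kt.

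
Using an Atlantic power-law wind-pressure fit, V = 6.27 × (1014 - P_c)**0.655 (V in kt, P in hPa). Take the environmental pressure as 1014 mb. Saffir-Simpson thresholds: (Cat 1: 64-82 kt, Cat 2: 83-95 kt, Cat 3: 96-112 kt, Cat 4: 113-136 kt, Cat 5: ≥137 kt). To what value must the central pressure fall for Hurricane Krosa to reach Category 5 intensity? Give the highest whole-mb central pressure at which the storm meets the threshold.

Category 5 begins at V = 137 kt.
Required ΔP = (137/6.27)^(1/0.655) = 21.850^1.527 ≈ 110.91 mb.
P_c ≤ 1014 − 110.91 = 903.09, so the highest integer P_c is 903 mb.

903 mb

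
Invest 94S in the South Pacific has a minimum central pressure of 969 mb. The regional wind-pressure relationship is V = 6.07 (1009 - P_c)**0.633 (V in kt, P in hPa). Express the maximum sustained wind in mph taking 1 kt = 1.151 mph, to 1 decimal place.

ΔP = 1009 − 969 = 40 mb.
V ≈ 6.07 × 40^0.633 = 6.07 × 10.330 ≈ 62.704 kt.
62.704 × 1.151 ≈ 72.17 mph → 72.2 mph.

72.2 mph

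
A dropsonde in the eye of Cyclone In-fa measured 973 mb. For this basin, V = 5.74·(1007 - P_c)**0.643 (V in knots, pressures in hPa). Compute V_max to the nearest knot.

ΔP = 1007 − 973 = 34 mb.
34^0.643 ≈ 9.655.
V ≈ 5.74 × 9.655 ≈ 55.4 kt.

55 kt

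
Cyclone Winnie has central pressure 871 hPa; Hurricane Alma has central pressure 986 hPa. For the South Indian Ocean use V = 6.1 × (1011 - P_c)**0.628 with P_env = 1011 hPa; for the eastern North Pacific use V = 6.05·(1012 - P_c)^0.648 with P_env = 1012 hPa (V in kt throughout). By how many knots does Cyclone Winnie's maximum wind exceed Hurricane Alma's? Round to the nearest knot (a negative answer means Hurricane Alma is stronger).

86 kt

Cyclone Winnie: ΔP = 140; V ≈ 6.1 × 140^0.628 ≈ 135.86 kt.
Hurricane Alma: ΔP = 26; V ≈ 6.05 × 26^0.648 ≈ 49.96 kt.
Difference ≈ 135.86 − 49.96 = 85.90 → 86 kt.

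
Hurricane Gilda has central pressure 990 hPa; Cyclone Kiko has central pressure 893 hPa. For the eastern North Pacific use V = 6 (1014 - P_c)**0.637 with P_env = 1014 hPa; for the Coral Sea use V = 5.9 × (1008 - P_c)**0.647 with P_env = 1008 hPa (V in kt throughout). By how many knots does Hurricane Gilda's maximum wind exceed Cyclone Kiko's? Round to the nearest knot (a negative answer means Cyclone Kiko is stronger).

-82 kt

Hurricane Gilda: ΔP = 24; V ≈ 6 × 24^0.637 ≈ 45.43 kt.
Cyclone Kiko: ΔP = 115; V ≈ 5.9 × 115^0.647 ≈ 127.09 kt.
Difference ≈ 45.43 − 127.09 = -81.66 → -82 kt.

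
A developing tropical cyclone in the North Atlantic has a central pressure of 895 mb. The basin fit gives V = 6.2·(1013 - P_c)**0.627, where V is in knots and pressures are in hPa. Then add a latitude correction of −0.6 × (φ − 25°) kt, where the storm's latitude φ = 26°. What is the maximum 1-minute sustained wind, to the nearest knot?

ΔP = 1013 − 895 = 118 mb.
118^0.627 ≈ 19.910.
V ≈ 6.2 × 19.910 ≈ 123.4 kt.
Latitude correction: −0.6 × (26 − 25) = -0.6 kt.
Corrected V ≈ 122.8 kt → 123 kt.

123 kt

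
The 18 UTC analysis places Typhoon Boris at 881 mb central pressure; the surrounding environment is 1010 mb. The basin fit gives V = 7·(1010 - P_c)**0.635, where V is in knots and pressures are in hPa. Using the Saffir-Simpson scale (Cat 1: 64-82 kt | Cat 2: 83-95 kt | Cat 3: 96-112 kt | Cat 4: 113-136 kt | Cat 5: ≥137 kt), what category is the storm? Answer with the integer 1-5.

5

ΔP = 1010 − 881 = 129 mb.
V ≈ 7 × 129^0.635 = 7 × 21.89 ≈ 153 kt.
153 kt falls in the Category 5 band.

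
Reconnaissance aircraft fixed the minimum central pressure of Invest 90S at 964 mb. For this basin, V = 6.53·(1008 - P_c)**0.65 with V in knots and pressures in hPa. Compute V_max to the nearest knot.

ΔP = 1008 − 964 = 44 mb.
44^0.65 ≈ 11.702.
V ≈ 6.53 × 11.702 ≈ 76.4 kt.

76 kt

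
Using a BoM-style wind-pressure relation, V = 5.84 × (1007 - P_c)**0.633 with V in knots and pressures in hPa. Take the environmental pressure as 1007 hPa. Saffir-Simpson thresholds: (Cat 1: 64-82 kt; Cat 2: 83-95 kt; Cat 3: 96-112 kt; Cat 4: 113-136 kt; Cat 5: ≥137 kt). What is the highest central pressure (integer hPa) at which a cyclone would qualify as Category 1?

963 hPa

Category 1 begins at V = 64 kt.
Required ΔP = (64/5.84)^(1/0.633) = 10.959^1.580 ≈ 43.91 hPa.
P_c ≤ 1007 − 43.91 = 963.09, so the highest integer P_c is 963 hPa.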